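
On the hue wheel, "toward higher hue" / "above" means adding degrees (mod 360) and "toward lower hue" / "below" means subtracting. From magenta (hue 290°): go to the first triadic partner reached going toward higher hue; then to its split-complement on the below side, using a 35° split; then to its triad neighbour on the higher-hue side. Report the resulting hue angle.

290 + 120 = 410 → 410 − 360 = 50°   (triadic ↑)
50 + 145 = 195°   (split-comp 35° ↓)
195 + 120 = 315°   (triadic ↑)

315°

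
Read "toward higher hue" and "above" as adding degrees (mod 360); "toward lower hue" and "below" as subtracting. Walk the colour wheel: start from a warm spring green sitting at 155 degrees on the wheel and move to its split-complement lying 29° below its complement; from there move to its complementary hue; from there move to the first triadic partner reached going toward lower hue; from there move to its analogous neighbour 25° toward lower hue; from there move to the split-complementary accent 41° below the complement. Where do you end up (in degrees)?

120°

155 + 151 = 306°   (split-comp 29° ↓)
306 + 180 = 486 → 486 − 360 = 126°   (complement)
126 − 120 = 6°   (triadic ↓)
6 − 25 = -19 → -19 + 360 = 341°   (analog 25° ↓)
341 + 139 = 480 → 480 − 360 = 120°   (split-comp 41° ↓)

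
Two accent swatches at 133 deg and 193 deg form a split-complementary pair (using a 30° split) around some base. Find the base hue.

343°

The accents sit 30° either side of the complement, so the complement is their short-arc midpoint on the wheel.
Short-arc midpoint of 133° and 193°: 163°.
Base is 180° from the complement: 163 − 180 = -17 → -17 + 360 = 343°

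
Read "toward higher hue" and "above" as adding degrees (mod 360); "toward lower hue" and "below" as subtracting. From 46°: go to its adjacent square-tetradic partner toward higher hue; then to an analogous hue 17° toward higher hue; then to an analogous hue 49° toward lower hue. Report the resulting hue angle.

46 + 90 = 136°   (square ↑)
136 + 17 = 153°   (analog 17° ↑)
153 − 49 = 104°   (analog 49° ↓)

104°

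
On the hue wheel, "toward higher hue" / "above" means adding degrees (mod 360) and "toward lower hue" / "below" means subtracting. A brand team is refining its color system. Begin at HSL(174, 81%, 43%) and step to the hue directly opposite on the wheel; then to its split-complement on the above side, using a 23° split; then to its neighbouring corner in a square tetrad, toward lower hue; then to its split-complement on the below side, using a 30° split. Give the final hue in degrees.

174 + 180 = 354°   (complement)
354 + 203 = 557 → 557 − 360 = 197°   (split-comp 23° ↑)
197 − 90 = 107°   (square ↓)
107 + 150 = 257°   (split-comp 30° ↓)

257°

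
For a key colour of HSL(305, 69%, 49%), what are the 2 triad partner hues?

65° and 185°

A triad places three hues 120° apart.
305 + 120 = 425 → 425 − 360 = 65°
305 + 240 = 545 → 545 − 360 = 185°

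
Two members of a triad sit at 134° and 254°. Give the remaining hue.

A triad spaces three hues 120° apart.
The full set is {14°, 134°, 254°}.

14°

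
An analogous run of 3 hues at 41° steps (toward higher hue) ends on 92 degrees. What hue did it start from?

10°

2 steps of 41° (toward higher hue) give a net shift of +82°.
Start = end − shift: 92 − 82 = 10°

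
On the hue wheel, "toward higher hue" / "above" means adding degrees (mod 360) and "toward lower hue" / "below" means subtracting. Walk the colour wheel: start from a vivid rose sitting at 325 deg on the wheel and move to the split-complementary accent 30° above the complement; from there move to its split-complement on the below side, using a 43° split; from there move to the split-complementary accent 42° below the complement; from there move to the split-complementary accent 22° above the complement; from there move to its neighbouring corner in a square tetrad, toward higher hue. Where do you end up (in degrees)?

22°

split-comp 30° ↑ +210°: 325 + 210 = 535 → 535 − 360 = 175°
split-comp 43° ↓ +137°: 175 + 137 = 312°
split-comp 42° ↓ +138°: 312 + 138 = 450 → 450 − 360 = 90°
split-comp 22° ↑ +202°: 90 + 202 = 292°
square ↑ +90°: 292 + 90 = 382 → 382 − 360 = 22°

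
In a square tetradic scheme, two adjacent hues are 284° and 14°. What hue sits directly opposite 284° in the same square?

104°

A square tetradic scheme places four hues 90° apart; opposite corners are 180° apart.
284 + 180 = 464 → 464 − 360 = 104°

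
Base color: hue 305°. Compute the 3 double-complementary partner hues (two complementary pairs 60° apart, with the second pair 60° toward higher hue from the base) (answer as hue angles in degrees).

A rectangular tetradic uses two complementary pairs 60° apart: offsets 0°, 60°, 180°, 240°.
305 + 60 = 365 → 365 − 360 = 5°
305 + 180 = 485 → 485 − 360 = 125°
305 + 240 = 545 → 545 − 360 = 185°

5°, 125°, 185°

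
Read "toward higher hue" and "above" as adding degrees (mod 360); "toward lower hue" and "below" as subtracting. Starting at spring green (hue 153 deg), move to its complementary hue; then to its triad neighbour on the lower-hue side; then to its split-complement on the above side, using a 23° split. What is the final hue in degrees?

+180° (complement): 153 + 180 = 333°
−120° (triadic ↓): 333 − 120 = 213°
+203° (split-comp 23° ↑): 213 + 203 = 416 → 416 − 360 = 56°

56°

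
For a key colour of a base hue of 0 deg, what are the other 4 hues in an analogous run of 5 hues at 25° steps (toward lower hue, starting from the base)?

335°, 310°, 285° and 260°

Analogous hues sit every 25° along the wheel.
0 − 25 = -25 → -25 + 360 = 335°
0 − 50 = -50 → -50 + 360 = 310°
0 − 75 = -75 → -75 + 360 = 285°
0 − 100 = -100 → -100 + 360 = 260°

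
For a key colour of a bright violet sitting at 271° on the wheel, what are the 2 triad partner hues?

A triad places three hues 120° apart.
271 + 120 = 391 → 391 − 360 = 31°
271 + 240 = 511 → 511 − 360 = 151°

31° and 151°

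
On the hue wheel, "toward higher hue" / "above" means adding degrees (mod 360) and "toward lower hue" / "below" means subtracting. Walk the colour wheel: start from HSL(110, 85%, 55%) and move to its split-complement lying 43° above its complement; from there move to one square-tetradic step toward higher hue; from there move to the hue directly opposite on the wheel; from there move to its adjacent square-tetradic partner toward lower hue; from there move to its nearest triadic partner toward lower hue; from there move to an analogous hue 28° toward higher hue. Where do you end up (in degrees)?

61°

split-comp 43° ↑ +223°: 110 + 223 = 333°
square ↑ +90°: 333 + 90 = 423 → 423 − 360 = 63°
complement +180°: 63 + 180 = 243°
square ↓ −90°: 243 − 90 = 153°
triadic ↓ −120°: 153 − 120 = 33°
analog 28° ↑ +28°: 33 + 28 = 61°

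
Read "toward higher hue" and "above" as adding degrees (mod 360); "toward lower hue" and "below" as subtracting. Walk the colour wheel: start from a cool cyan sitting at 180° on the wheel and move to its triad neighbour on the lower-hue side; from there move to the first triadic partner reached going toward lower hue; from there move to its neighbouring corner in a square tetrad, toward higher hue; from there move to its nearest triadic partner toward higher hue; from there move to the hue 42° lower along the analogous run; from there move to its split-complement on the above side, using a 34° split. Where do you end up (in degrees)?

322°

−120° (triadic ↓): 180 − 120 = 60°
−120° (triadic ↓): 60 − 120 = -60 → -60 + 360 = 300°
+90° (square ↑): 300 + 90 = 390 → 390 − 360 = 30°
+120° (triadic ↑): 30 + 120 = 150°
−42° (analog 42° ↓): 150 − 42 = 108°
+214° (split-comp 34° ↑): 108 + 214 = 322°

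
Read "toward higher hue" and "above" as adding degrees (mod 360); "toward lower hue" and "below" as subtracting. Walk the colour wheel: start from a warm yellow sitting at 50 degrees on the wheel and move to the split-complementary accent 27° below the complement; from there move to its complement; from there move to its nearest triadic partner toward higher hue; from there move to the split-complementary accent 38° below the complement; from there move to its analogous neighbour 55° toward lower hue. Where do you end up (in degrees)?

50 + 153 = 203°   (split-comp 27° ↓)
203 + 180 = 383 → 383 − 360 = 23°   (complement)
23 + 120 = 143°   (triadic ↑)
143 + 142 = 285°   (split-comp 38° ↓)
285 − 55 = 230°   (analog 55° ↓)

230°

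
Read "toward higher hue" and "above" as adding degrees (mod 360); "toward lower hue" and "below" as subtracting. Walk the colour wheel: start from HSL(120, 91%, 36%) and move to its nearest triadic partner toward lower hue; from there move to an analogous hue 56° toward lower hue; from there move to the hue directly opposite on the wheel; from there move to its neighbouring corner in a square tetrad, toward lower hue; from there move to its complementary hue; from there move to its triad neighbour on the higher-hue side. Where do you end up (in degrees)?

334°

120 − 120 = 0°   (triadic ↓)
0 − 56 = -56 → -56 + 360 = 304°   (analog 56° ↓)
304 + 180 = 484 → 484 − 360 = 124°   (complement)
124 − 90 = 34°   (square ↓)
34 + 180 = 214°   (complement)
214 + 120 = 334°   (triadic ↑)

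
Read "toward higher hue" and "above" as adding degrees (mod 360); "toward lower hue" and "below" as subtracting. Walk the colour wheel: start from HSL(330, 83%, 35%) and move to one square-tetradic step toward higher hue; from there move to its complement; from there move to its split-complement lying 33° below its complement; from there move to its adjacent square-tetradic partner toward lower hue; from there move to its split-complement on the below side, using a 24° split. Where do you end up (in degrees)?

square ↑ +90°: 330 + 90 = 420 → 420 − 360 = 60°
complement +180°: 60 + 180 = 240°
split-comp 33° ↓ +147°: 240 + 147 = 387 → 387 − 360 = 27°
square ↓ −90°: 27 − 90 = -63 → -63 + 360 = 297°
split-comp 24° ↓ +156°: 297 + 156 = 453 → 453 − 360 = 93°

93°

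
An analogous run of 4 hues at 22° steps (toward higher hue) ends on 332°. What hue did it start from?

3 steps of 22° (toward higher hue) give a net shift of +66°.
Start = end − shift: 332 − 66 = 266°

266°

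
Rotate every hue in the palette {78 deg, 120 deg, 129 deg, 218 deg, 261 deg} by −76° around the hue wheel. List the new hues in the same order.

2°, 44°, 53°, 142°, 185°

78 − 76 = 2°
120 − 76 = 44°
129 − 76 = 53°
218 − 76 = 142°
261 − 76 = 185°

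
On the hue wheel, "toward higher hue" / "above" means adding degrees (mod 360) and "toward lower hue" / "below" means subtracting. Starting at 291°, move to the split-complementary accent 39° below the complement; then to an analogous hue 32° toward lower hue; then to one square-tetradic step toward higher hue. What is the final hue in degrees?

130°

291 + 141 = 432 → 432 − 360 = 72°   (split-comp 39° ↓)
72 − 32 = 40°   (analog 32° ↓)
40 + 90 = 130°   (square ↑)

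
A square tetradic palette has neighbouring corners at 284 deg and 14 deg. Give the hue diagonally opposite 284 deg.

104°

A square tetradic scheme places four hues 90° apart; opposite corners are 180° apart.
284 + 180 = 464 → 464 − 360 = 104°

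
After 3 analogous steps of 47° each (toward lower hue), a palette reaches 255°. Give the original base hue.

3 steps of 47° (toward lower hue) give a net shift of −141°.
Start = end − shift: 255 + 141 = 396 → 396 − 360 = 36°

36°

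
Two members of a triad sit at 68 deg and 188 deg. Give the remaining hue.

A triad spaces three hues 120° apart.
The full set is {68°, 188°, 308°}.

308°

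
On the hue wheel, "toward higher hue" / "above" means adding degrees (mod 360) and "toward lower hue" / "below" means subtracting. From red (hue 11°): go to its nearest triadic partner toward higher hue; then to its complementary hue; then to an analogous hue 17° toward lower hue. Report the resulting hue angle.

294°

11 + 120 = 131°   (triadic ↑)
131 + 180 = 311°   (complement)
311 − 17 = 294°   (analog 17° ↓)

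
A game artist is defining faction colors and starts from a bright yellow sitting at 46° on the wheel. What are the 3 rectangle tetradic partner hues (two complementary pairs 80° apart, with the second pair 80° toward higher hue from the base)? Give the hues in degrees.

126°, 226°, 306°

A rectangular tetradic uses two complementary pairs 80° apart: offsets 0°, 80°, 180°, 260°.
46 + 80 = 126°
46 + 180 = 226°
46 + 260 = 306°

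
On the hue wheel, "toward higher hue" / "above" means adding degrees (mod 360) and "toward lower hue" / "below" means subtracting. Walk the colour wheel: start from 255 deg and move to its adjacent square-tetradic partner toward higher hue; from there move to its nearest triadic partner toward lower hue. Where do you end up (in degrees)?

square ↑ +90°: 255 + 90 = 345°
triadic ↓ −120°: 345 − 120 = 225°

225°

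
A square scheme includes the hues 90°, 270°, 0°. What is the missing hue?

A square tetradic scheme places four hues every 90°.
The full set through 0° is {0°, 90°, 180°, 270°}.
Given {0°, 90°, 270°}, the missing hue is 180°.

180°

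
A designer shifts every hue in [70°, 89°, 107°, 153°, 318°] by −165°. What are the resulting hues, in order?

70 − 165 = -95 → -95 + 360 = 265°
89 − 165 = -76 → -76 + 360 = 284°
107 − 165 = -58 → -58 + 360 = 302°
153 − 165 = -12 → -12 + 360 = 348°
318 − 165 = 153°

265°, 284°, 302°, 348°, 153°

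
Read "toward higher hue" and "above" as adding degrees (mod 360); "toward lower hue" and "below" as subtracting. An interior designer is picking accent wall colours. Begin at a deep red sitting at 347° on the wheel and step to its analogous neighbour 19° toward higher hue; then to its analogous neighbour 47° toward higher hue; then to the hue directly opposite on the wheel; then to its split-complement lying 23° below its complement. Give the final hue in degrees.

347 + 19 = 366 → 366 − 360 = 6°   (analog 19° ↑)
6 + 47 = 53°   (analog 47° ↑)
53 + 180 = 233°   (complement)
233 + 157 = 390 → 390 − 360 = 30°   (split-comp 23° ↓)

30°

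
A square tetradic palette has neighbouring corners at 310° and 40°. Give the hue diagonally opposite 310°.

130°

A square tetradic scheme places four hues 90° apart; opposite corners are 180° apart.
310 + 180 = 490 → 490 − 360 = 130°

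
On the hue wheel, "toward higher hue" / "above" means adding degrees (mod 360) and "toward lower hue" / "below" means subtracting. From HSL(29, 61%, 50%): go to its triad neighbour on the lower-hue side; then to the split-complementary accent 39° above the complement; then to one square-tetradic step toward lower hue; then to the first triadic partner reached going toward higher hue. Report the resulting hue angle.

triadic ↓ −120°: 29 − 120 = -91 → -91 + 360 = 269°
split-comp 39° ↑ +219°: 269 + 219 = 488 → 488 − 360 = 128°
square ↓ −90°: 128 − 90 = 38°
triadic ↑ +120°: 38 + 120 = 158°

158°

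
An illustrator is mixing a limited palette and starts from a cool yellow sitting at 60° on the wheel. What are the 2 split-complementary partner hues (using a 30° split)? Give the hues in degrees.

210° and 270°

Split-complementary hues sit 30° either side of the complement.
Complement of 60°: 60 + 180 = 240°
240 − 30 = 210°
240 + 30 = 270°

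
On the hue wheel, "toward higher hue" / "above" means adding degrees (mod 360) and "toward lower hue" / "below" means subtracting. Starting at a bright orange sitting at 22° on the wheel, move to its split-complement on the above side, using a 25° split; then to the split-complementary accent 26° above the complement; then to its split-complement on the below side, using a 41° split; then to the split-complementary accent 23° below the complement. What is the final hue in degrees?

+205° (split-comp 25° ↑): 22 + 205 = 227°
+206° (split-comp 26° ↑): 227 + 206 = 433 → 433 − 360 = 73°
+139° (split-comp 41° ↓): 73 + 139 = 212°
+157° (split-comp 23° ↓): 212 + 157 = 369 → 369 − 360 = 9°

9°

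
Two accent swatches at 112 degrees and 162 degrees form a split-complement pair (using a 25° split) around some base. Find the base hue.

The accents sit 25° either side of the complement, so the complement is their short-arc midpoint on the wheel.
Short-arc midpoint of 112° and 162°: 137°.
Base is 180° from the complement: 137 − 180 = -43 → -43 + 360 = 317°

317°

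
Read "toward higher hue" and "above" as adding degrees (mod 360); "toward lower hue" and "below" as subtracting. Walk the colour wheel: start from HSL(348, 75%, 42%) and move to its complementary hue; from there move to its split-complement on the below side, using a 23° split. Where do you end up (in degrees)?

325°

+180° (complement): 348 + 180 = 528 → 528 − 360 = 168°
+157° (split-comp 23° ↓): 168 + 157 = 325°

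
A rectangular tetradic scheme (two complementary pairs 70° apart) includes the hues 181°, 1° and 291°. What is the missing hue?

111°

A rectangular tetradic uses two complementary pairs 70° apart: offsets 0°, 70°, 180°, 250°.
Among {1°, 181°, 291°}, 1° and 181° are a 180° pair.
The remaining hue 291° needs its own complement: 291 + 180 = 471 → 471 − 360 = 111°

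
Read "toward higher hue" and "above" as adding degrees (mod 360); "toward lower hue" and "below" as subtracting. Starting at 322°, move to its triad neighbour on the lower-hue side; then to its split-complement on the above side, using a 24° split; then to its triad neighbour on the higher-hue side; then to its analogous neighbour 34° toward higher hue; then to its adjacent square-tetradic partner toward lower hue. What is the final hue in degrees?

322 − 120 = 202°   (triadic ↓)
202 + 204 = 406 → 406 − 360 = 46°   (split-comp 24° ↑)
46 + 120 = 166°   (triadic ↑)
166 + 34 = 200°   (analog 34° ↑)
200 − 90 = 110°   (square ↓)

110°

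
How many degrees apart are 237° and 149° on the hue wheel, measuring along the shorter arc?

|237 − 149| = 88.
88 ≤ 180, so the shorter arc is 88°.

88°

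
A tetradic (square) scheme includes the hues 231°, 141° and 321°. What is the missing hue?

51°

A square tetradic scheme places four hues every 90°.
The full set through 141° is {51°, 141°, 231°, 321°}.
Given {141°, 231°, 321°}, the missing hue is 51°.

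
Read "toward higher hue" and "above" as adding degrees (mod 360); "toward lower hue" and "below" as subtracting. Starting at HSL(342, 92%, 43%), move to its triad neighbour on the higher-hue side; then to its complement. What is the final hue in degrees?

+120° (triadic ↑): 342 + 120 = 462 → 462 − 360 = 102°
+180° (complement): 102 + 180 = 282°

282°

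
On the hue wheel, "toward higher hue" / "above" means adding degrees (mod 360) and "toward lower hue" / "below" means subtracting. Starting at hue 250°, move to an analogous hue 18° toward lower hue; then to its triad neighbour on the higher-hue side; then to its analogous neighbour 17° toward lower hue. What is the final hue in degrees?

−18° (analog 18° ↓): 250 − 18 = 232°
+120° (triadic ↑): 232 + 120 = 352°
−17° (analog 17° ↓): 352 − 17 = 335°

335°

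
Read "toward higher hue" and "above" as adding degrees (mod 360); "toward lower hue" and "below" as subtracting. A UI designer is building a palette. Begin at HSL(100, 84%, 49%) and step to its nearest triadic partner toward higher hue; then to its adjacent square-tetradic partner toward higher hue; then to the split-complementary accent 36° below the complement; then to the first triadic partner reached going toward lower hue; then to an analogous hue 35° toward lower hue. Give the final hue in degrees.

+120° (triadic ↑): 100 + 120 = 220°
+90° (square ↑): 220 + 90 = 310°
+144° (split-comp 36° ↓): 310 + 144 = 454 → 454 − 360 = 94°
−120° (triadic ↓): 94 − 120 = -26 → -26 + 360 = 334°
−35° (analog 35° ↓): 334 − 35 = 299°

299°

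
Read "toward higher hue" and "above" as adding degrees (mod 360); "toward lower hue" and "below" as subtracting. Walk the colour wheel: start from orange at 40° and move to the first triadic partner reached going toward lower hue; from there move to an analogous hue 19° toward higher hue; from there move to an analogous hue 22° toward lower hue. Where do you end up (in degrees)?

277°

40 − 120 = -80 → -80 + 360 = 280°   (triadic ↓)
280 + 19 = 299°   (analog 19° ↑)
299 − 22 = 277°   (analog 22° ↓)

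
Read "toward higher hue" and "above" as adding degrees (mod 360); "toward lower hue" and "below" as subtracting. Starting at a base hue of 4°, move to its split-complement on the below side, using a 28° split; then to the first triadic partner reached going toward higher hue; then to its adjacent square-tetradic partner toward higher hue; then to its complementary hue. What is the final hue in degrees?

186°

+152° (split-comp 28° ↓): 4 + 152 = 156°
+120° (triadic ↑): 156 + 120 = 276°
+90° (square ↑): 276 + 90 = 366 → 366 − 360 = 6°
+180° (complement): 6 + 180 = 186°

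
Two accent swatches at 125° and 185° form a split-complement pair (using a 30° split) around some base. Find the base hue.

335°

The accents sit 30° either side of the complement, so the complement is their short-arc midpoint on the wheel.
Short-arc midpoint of 125° and 185°: 155°.
Base is 180° from the complement: 155 − 180 = -25 → -25 + 360 = 335°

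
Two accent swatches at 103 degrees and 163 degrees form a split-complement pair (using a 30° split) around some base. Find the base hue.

The accents sit 30° either side of the complement, so the complement is their short-arc midpoint on the wheel.
Short-arc midpoint of 103° and 163°: 133°.
Base is 180° from the complement: 133 − 180 = -47 → -47 + 360 = 313°

313°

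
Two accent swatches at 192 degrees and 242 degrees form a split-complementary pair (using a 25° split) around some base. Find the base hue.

37°

The accents sit 25° either side of the complement, so the complement is their short-arc midpoint on the wheel.
Short-arc midpoint of 192° and 242°: 217°.
Base is 180° from the complement: 217 − 180 = 37°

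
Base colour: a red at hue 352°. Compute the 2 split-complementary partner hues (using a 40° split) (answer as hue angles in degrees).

132° and 212°

Complement of 352°: 352 + 180 = 532 → 532 − 360 = 172°
172 − 40 = 132°
172 + 40 = 212°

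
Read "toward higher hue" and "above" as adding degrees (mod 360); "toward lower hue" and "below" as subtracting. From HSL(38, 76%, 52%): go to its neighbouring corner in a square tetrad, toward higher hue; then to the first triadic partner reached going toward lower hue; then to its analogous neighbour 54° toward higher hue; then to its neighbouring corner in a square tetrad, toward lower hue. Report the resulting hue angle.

332°

square ↑ +90°: 38 + 90 = 128°
triadic ↓ −120°: 128 − 120 = 8°
analog 54° ↑ +54°: 8 + 54 = 62°
square ↓ −90°: 62 − 90 = -28 → -28 + 360 = 332°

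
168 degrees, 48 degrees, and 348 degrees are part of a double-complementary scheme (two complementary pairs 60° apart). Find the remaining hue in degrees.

228°

A rectangular tetradic uses two complementary pairs 60° apart: offsets 0°, 60°, 180°, 240°.
Among {48°, 168°, 348°}, 168° and 348° are a 180° pair.
The remaining hue 48° needs its own complement: 48 + 180 = 228°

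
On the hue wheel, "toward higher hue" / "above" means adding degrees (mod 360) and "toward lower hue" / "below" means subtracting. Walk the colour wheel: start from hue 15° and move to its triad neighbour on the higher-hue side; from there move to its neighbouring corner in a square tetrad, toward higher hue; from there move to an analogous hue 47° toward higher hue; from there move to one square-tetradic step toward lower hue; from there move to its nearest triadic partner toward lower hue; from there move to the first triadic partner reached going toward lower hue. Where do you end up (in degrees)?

15 + 120 = 135°   (triadic ↑)
135 + 90 = 225°   (square ↑)
225 + 47 = 272°   (analog 47° ↑)
272 − 90 = 182°   (square ↓)
182 − 120 = 62°   (triadic ↓)
62 − 120 = -58 → -58 + 360 = 302°   (triadic ↓)

302°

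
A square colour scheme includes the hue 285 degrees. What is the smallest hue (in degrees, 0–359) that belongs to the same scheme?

15°

A square tetradic scheme places four hues every 90°.
The full set through 285° is {15°, 105°, 195°, 285°}.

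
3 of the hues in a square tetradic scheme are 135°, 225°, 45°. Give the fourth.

315°

A square tetradic scheme places four hues every 90°.
The full set through 45° is {45°, 135°, 225°, 315°}.
Given {45°, 135°, 225°}, the missing hue is 315°.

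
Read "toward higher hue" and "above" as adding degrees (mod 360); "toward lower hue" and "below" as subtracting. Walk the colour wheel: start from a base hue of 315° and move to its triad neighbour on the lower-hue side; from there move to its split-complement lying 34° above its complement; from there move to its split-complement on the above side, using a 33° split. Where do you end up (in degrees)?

262°

triadic ↓ −120°: 315 − 120 = 195°
split-comp 34° ↑ +214°: 195 + 214 = 409 → 409 − 360 = 49°
split-comp 33° ↑ +213°: 49 + 213 = 262°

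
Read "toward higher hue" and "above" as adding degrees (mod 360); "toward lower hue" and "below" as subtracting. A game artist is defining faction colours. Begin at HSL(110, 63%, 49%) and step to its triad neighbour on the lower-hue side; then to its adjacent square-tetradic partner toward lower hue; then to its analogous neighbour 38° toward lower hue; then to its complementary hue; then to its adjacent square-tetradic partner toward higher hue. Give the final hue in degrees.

132°

110 − 120 = -10 → -10 + 360 = 350°   (triadic ↓)
350 − 90 = 260°   (square ↓)
260 − 38 = 222°   (analog 38° ↓)
222 + 180 = 402 → 402 − 360 = 42°   (complement)
42 + 90 = 132°   (square ↑)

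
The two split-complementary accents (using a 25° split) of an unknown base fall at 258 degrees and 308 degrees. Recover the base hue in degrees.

The accents sit 25° either side of the complement, so the complement is their short-arc midpoint on the wheel.
Short-arc midpoint of 258° and 308°: 283°.
Base is 180° from the complement: 283 − 180 = 103°

103°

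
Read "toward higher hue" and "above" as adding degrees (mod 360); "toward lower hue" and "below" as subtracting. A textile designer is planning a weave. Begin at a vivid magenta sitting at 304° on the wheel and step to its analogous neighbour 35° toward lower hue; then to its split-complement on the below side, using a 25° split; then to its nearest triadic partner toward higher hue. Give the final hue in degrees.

184°

−35° (analog 35° ↓): 304 − 35 = 269°
+155° (split-comp 25° ↓): 269 + 155 = 424 → 424 − 360 = 64°
+120° (triadic ↑): 64 + 120 = 184°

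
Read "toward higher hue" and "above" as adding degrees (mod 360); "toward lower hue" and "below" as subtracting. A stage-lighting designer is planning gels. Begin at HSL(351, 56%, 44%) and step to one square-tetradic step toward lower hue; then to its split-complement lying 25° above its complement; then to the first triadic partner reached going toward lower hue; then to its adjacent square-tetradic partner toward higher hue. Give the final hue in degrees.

76°

351 − 90 = 261°   (square ↓)
261 + 205 = 466 → 466 − 360 = 106°   (split-comp 25° ↑)
106 − 120 = -14 → -14 + 360 = 346°   (triadic ↓)
346 + 90 = 436 → 436 − 360 = 76°   (square ↑)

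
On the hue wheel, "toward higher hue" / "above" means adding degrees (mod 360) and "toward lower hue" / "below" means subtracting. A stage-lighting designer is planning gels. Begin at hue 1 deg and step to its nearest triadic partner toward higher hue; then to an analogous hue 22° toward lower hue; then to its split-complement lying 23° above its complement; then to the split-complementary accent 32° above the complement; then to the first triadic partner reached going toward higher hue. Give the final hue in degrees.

1 + 120 = 121°   (triadic ↑)
121 − 22 = 99°   (analog 22° ↓)
99 + 203 = 302°   (split-comp 23° ↑)
302 + 212 = 514 → 514 − 360 = 154°   (split-comp 32° ↑)
154 + 120 = 274°   (triadic ↑)

274°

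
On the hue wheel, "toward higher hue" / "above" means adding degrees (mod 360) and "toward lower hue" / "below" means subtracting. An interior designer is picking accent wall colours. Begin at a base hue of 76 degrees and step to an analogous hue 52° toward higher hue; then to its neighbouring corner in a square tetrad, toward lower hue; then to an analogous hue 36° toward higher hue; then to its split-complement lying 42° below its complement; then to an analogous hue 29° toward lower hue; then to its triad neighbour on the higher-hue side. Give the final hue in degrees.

analog 52° ↑ +52°: 76 + 52 = 128°
square ↓ −90°: 128 − 90 = 38°
analog 36° ↑ +36°: 38 + 36 = 74°
split-comp 42° ↓ +138°: 74 + 138 = 212°
analog 29° ↓ −29°: 212 − 29 = 183°
triadic ↑ +120°: 183 + 120 = 303°

303°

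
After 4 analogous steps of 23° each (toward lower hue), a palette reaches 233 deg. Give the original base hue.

4 steps of 23° (toward lower hue) give a net shift of −92°.
Start = end − shift: 233 + 92 = 325°

325°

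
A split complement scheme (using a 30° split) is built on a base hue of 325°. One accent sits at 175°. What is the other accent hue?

115°

Split-complementary hues sit 30° either side of the complement.
Complement of the base 325°: 325 + 180 = 505 → 505 − 360 = 145°
The given accent 175° is 30° one side of 145°; the other accent sits 30° the other side: 145 − 30 = 115°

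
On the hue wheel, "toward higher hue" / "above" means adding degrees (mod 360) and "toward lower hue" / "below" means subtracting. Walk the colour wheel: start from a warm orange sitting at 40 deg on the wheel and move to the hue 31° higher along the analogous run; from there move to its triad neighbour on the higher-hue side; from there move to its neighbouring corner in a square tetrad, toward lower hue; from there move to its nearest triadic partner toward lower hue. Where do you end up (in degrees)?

341°

+31° (analog 31° ↑): 40 + 31 = 71°
+120° (triadic ↑): 71 + 120 = 191°
−90° (square ↓): 191 − 90 = 101°
−120° (triadic ↓): 101 − 120 = -19 → -19 + 360 = 341°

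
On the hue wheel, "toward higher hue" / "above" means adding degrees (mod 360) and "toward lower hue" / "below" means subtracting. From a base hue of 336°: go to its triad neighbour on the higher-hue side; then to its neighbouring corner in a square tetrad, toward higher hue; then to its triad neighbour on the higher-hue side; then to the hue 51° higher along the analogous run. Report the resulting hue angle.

triadic ↑ +120°: 336 + 120 = 456 → 456 − 360 = 96°
square ↑ +90°: 96 + 90 = 186°
triadic ↑ +120°: 186 + 120 = 306°
analog 51° ↑ +51°: 306 + 51 = 357°

357°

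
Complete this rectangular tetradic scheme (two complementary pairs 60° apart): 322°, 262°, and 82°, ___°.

A rectangular tetradic uses two complementary pairs 60° apart: offsets 0°, 60°, 180°, 240°.
Among {82°, 262°, 322°}, 262° and 82° are a 180° pair.
The remaining hue 322° needs its own complement: 322 + 180 = 502 → 502 − 360 = 142°

142°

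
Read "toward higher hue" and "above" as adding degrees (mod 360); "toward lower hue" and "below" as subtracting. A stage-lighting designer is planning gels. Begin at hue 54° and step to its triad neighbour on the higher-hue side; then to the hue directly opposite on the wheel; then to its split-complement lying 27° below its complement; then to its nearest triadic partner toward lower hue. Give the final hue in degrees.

54 + 120 = 174°   (triadic ↑)
174 + 180 = 354°   (complement)
354 + 153 = 507 → 507 − 360 = 147°   (split-comp 27° ↓)
147 − 120 = 27°   (triadic ↓)

27°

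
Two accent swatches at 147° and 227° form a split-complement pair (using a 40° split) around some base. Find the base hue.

7°

The accents sit 40° either side of the complement, so the complement is their short-arc midpoint on the wheel.
Short-arc midpoint of 147° and 227°: 187°.
Base is 180° from the complement: 187 − 180 = 7°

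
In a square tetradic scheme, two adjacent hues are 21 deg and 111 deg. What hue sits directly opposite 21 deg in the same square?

A square tetradic scheme places four hues 90° apart; opposite corners are 180° apart.
21 + 180 = 201°

201°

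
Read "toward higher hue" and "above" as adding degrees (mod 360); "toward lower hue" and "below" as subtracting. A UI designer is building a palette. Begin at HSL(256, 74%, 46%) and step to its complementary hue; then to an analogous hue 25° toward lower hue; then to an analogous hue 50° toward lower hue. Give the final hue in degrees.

1°

complement +180°: 256 + 180 = 436 → 436 − 360 = 76°
analog 25° ↓ −25°: 76 − 25 = 51°
analog 50° ↓ −50°: 51 − 50 = 1°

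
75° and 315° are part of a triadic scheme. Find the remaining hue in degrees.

195°

A triad places three hues 120° apart.
The full set through 75° is {75°, 195°, 315°}.
Given {75°, 315°}, the missing hue is 195°.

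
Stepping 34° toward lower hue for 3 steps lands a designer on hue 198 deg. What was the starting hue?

300°

3 steps of 34° (toward lower hue) give a net shift of −102°.
Start = end − shift: 198 + 102 = 300°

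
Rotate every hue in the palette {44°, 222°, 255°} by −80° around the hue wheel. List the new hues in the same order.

324°, 142°, 175°

44 − 80 = -36 → -36 + 360 = 324°
222 − 80 = 142°
255 − 80 = 175°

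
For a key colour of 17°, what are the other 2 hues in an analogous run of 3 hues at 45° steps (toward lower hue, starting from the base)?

Analogous hues sit every 45° along the wheel.
17 − 45 = -28 → -28 + 360 = 332°
17 − 90 = -73 → -73 + 360 = 287°

332° and 287°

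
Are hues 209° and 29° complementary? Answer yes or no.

yes

Angular distance: |209 − 29| = 180 = 180°.
Complementary requires 180°.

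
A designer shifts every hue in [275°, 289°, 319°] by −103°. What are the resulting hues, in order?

275 − 103 = 172°
289 − 103 = 186°
319 − 103 = 216°

172°, 186°, 216°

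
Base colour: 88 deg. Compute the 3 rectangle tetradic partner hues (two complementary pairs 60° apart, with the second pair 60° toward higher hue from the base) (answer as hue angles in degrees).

A rectangular tetradic uses two complementary pairs 60° apart: offsets 0°, 60°, 180°, 240°.
88 + 60 = 148°
88 + 180 = 268°
88 + 240 = 328°

148°, 268°, and 328°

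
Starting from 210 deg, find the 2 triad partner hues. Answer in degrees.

210 + 120 = 330°
210 + 240 = 450 → 450 − 360 = 90°

330° and 90°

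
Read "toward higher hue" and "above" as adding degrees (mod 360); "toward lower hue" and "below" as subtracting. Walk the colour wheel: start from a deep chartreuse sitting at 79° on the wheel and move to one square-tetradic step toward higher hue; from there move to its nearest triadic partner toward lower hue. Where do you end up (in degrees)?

49°

+90° (square ↑): 79 + 90 = 169°
−120° (triadic ↓): 169 − 120 = 49°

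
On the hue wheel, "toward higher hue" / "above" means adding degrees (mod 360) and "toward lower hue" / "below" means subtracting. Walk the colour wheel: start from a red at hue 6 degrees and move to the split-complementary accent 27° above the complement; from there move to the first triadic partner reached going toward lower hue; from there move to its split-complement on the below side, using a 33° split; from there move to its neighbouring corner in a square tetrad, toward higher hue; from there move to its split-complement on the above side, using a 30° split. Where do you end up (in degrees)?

+207° (split-comp 27° ↑): 6 + 207 = 213°
−120° (triadic ↓): 213 − 120 = 93°
+147° (split-comp 33° ↓): 93 + 147 = 240°
+90° (square ↑): 240 + 90 = 330°
+210° (split-comp 30° ↑): 330 + 210 = 540 → 540 − 360 = 180°

180°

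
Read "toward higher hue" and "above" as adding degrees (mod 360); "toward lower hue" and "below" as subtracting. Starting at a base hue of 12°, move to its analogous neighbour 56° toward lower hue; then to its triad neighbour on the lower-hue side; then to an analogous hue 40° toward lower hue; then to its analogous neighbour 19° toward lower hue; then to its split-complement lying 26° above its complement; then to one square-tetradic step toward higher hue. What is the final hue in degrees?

73°

−56° (analog 56° ↓): 12 − 56 = -44 → -44 + 360 = 316°
−120° (triadic ↓): 316 − 120 = 196°
−40° (analog 40° ↓): 196 − 40 = 156°
−19° (analog 19° ↓): 156 − 19 = 137°
+206° (split-comp 26° ↑): 137 + 206 = 343°
+90° (square ↑): 343 + 90 = 433 → 433 − 360 = 73°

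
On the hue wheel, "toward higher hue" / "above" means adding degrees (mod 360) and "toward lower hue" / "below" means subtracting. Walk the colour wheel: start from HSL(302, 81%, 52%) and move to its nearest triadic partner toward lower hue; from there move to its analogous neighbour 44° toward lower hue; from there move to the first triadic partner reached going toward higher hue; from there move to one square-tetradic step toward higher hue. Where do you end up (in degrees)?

348°

302 − 120 = 182°   (triadic ↓)
182 − 44 = 138°   (analog 44° ↓)
138 + 120 = 258°   (triadic ↑)
258 + 90 = 348°   (square ↑)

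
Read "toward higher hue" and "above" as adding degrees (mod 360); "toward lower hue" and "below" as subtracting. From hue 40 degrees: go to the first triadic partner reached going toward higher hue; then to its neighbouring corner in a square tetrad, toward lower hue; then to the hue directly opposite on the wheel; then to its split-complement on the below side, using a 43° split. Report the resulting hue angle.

+120° (triadic ↑): 40 + 120 = 160°
−90° (square ↓): 160 − 90 = 70°
+180° (complement): 70 + 180 = 250°
+137° (split-comp 43° ↓): 250 + 137 = 387 → 387 − 360 = 27°

27°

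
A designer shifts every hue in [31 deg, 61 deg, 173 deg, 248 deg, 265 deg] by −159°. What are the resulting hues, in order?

232°, 262°, 14°, 89°, 106°

31 − 159 = -128 → -128 + 360 = 232°
61 − 159 = -98 → -98 + 360 = 262°
173 − 159 = 14°
248 − 159 = 89°
265 − 159 = 106°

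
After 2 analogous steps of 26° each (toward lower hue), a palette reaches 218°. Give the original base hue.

2 steps of 26° (toward lower hue) give a net shift of −52°.
Start = end − shift: 218 + 52 = 270°

270°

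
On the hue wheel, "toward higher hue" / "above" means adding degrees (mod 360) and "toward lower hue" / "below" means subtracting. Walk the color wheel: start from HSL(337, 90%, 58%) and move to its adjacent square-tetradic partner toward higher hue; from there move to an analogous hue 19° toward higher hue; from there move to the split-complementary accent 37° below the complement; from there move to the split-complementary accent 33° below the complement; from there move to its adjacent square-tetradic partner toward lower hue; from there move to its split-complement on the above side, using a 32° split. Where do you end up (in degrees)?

138°

+90° (square ↑): 337 + 90 = 427 → 427 − 360 = 67°
+19° (analog 19° ↑): 67 + 19 = 86°
+143° (split-comp 37° ↓): 86 + 143 = 229°
+147° (split-comp 33° ↓): 229 + 147 = 376 → 376 − 360 = 16°
−90° (square ↓): 16 − 90 = -74 → -74 + 360 = 286°
+212° (split-comp 32° ↑): 286 + 212 = 498 → 498 − 360 = 138°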